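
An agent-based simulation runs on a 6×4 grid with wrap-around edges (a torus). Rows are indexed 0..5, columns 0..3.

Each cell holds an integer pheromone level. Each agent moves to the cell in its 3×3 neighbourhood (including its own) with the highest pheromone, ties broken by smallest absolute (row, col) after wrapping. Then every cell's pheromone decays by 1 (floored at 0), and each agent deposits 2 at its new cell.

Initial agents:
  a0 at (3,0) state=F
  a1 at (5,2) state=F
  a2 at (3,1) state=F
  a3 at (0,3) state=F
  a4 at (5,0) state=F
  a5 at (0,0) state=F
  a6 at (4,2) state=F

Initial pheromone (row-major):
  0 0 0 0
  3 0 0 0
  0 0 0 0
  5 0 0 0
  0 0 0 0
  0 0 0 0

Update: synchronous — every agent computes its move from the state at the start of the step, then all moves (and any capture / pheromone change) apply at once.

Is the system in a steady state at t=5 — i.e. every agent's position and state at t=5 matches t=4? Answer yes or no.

yes

t=1: a0@(3,0) a1@(0,1) a2@(3,0) a3@(1,0) a4@(0,0) a5@(1,0) a6@(3,1) | pheromone: 2 2 0 0 / 6 0 0 0 / 0 0 0 0 / 8 2 0 0 / 0 0 0 0 / 0 0 0 0
t=2: a0@(3,0) a1@(1,0) a2@(3,0) a3@(1,0) a4@(1,0) a5@(1,0) a6@(3,0) | pheromone: 1 1 0 0 / 13 0 0 0 / 0 0 0 0 / 13 1 0 0 / 0 0 0 0 / 0 0 0 0
t=3: a0@(3,0) a1@(1,0) a2@(3,0) a3@(1,0) a4@(1,0) a5@(1,0) a6@(3,0) | pheromone: 0 0 0 0 / 20 0 0 0 / 0 0 0 0 / 18 0 0 0 / 0 0 0 0 / 0 0 0 0
t=4: a0@(3,0) a1@(1,0) a2@(3,0) a3@(1,0) a4@(1,0) a5@(1,0) a6@(3,0) | pheromone: 0 0 0 0 / 27 0 0 0 / 0 0 0 0 / 23 0 0 0 / 0 0 0 0 / 0 0 0 0
t=5: a0@(3,0) a1@(1,0) a2@(3,0) a3@(1,0) a4@(1,0) a5@(1,0) a6@(3,0) | pheromone: 0 0 0 0 / 34 0 0 0 / 0 0 0 0 / 28 0 0 0 / 0 0 0 0 / 0 0 0 0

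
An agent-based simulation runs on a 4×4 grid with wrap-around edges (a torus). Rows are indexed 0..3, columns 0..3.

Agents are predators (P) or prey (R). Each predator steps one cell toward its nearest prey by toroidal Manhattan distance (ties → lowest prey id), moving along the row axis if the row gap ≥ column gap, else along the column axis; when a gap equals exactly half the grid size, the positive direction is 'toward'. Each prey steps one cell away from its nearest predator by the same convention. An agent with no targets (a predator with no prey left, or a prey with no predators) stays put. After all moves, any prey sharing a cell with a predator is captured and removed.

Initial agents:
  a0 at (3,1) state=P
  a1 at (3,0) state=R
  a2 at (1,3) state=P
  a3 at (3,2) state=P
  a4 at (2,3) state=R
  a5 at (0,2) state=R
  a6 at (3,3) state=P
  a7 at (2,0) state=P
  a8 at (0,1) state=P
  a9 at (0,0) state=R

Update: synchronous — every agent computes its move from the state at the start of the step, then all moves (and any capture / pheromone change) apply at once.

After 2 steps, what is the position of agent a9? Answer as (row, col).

(0, 0)

t=1: a0@(3,0):P a1@(3,3):R a2@(2,3):P a3@(0,2):P a4@(3,3):R a5@(1,2):R a6@(3,0):P a7@(3,0):P a8@(0,2):P a9@(0,3):R
t=2: a0@(3,3):P a1@(3,2):R a2@(3,3):P a3@(1,2):P a4@(3,2):R a5@(2,2):R a6@(3,3):P a7@(3,3):P a8@(1,2):P a9@(0,0):R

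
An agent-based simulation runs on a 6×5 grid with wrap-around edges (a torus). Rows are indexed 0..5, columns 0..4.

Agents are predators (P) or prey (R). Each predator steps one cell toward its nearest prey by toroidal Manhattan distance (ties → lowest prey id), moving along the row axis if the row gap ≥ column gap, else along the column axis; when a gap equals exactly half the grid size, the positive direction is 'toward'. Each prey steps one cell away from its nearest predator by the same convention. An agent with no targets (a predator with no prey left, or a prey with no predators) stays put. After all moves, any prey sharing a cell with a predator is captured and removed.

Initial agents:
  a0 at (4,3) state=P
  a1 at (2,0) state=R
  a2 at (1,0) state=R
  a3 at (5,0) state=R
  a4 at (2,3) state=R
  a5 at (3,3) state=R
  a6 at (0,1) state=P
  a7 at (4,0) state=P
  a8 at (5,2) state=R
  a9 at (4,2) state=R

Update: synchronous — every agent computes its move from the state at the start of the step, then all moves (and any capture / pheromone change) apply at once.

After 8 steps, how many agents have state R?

t=1: a0@(3,3):P a1@(1,0):R a2@(2,0):R a3@(0,0):R a4@(1,3):R a5@(2,3):R a6@(1,1):P a7@(5,0):P a8@(0,2):R a9@(4,1):R
t=2: a0@(2,3):P a1@(1,4):R a2@(3,0):R a4@(0,3):R a5@(1,3):R a6@(1,0):P a7@(0,0):P a8@(5,2):R a9@(3,1):R
t=3: a0@(1,3):P a2@(4,0):R a4@(5,3):R a5@(0,3):R a6@(1,4):P a7@(1,0):P a8@(5,3):R a9@(3,0):R
t=4: a0@(0,3):P a2@(3,0):R a4@(4,3):R a5@(5,3):R a6@(0,4):P a7@(2,0):P a8@(4,3):R a9@(4,0):R
t=5: a0@(5,3):P a2@(4,0):R a4@(3,3):R a5@(4,3):R a6@(5,4):P a7@(3,0):P a8@(3,3):R a9@(5,0):R
t=6: a0@(4,3):P a4@(2,3):R a5@(3,3):R a6@(5,0):P a7@(4,0):P a8@(2,3):R a9@(5,1):R
t=7: a0@(3,3):P a4@(1,3):R a5@(2,3):R a6@(5,1):P a7@(5,0):P a8@(1,3):R a9@(5,2):R
t=8: a0@(2,3):P a4@(0,3):R a5@(1,3):R a6@(5,2):P a7@(5,1):P a8@(0,3):R a9@(5,3):R

4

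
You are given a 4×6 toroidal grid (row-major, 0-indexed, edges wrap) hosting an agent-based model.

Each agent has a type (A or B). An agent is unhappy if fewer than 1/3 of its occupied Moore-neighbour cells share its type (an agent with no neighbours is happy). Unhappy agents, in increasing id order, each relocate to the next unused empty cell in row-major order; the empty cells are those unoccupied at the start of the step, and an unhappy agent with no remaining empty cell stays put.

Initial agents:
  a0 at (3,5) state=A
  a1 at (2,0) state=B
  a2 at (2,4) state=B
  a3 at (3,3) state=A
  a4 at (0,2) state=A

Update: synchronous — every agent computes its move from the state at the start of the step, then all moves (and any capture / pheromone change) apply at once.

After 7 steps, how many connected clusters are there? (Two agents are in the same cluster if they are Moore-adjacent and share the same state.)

t=1: a0@(0,0):A a1@(0,1):B a2@(0,3):B a3@(3,3):A a4@(0,2):A
t=2: a0@(0,4):A a1@(0,5):B a2@(1,0):B a3@(3,3):A a4@(0,2):A
t=3: (unchanged — steady state)

2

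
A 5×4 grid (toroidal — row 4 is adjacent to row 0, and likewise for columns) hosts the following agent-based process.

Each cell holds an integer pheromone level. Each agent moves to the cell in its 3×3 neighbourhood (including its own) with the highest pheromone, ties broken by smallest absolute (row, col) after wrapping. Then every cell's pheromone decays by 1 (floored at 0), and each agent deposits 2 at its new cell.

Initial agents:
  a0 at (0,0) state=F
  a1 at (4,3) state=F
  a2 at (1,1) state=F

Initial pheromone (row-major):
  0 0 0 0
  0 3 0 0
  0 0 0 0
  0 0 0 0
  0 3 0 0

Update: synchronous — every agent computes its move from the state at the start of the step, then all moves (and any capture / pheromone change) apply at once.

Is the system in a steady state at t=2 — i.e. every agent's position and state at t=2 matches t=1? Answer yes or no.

no

t=1: a0@(1,1) a1@(0,0) a2@(1,1) | pheromone: 2 0 0 0 / 0 6 0 0 / 0 0 0 0 / 0 0 0 0 / 0 2 0 0
t=2: a0@(1,1) a1@(1,1) a2@(1,1) | pheromone: 1 0 0 0 / 0 11 0 0 / 0 0 0 0 / 0 0 0 0 / 0 1 0 0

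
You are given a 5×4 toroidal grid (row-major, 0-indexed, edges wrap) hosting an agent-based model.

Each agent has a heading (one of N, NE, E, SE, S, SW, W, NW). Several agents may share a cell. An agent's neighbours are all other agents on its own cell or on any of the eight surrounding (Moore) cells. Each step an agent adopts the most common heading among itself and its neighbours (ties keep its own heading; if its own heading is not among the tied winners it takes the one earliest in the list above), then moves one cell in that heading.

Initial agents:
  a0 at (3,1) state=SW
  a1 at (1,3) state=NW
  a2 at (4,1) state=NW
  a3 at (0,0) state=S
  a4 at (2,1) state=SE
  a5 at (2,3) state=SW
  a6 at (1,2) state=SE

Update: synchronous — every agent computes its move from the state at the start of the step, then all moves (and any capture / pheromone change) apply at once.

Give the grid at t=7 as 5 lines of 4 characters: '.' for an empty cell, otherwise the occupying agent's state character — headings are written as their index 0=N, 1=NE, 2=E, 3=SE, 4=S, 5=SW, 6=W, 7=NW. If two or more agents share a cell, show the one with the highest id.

....
....
....
337.
3...

t=1: a0@(4,0):SW a1@(0,2):NW a2@(3,0):NW a3@(4,3):NW a4@(3,2):SE a5@(3,2):SW a6@(2,3):SE
t=2: a0@(3,3):NW a1@(4,1):NW a2@(2,3):NW a3@(3,2):NW a4@(4,3):SE a5@(4,3):SE a6@(3,0):SE
t=3: a0@(2,2):NW a1@(3,0):NW a2@(1,2):NW a3@(2,1):NW a4@(0,0):SE a5@(0,0):SE a6@(4,1):SE
t=4: a0@(1,1):NW a1@(2,3):NW a2@(0,1):NW a3@(1,0):NW a4@(1,1):SE a5@(1,1):SE a6@(0,2):SE
t=5: a0@(0,0):NW a1@(1,2):NW a2@(4,0):NW a3@(0,3):NW a4@(2,2):SE a5@(2,2):SE a6@(1,3):SE
t=6: a0@(4,3):NW a1@(2,3):SE a2@(3,3):NW a3@(4,2):NW a4@(3,3):SE a5@(3,3):SE a6@(2,0):SE
t=7: a0@(3,2):NW a1@(3,0):SE a2@(4,0):SE a3@(3,1):NW a4@(4,0):SE a5@(4,0):SE a6@(3,1):SE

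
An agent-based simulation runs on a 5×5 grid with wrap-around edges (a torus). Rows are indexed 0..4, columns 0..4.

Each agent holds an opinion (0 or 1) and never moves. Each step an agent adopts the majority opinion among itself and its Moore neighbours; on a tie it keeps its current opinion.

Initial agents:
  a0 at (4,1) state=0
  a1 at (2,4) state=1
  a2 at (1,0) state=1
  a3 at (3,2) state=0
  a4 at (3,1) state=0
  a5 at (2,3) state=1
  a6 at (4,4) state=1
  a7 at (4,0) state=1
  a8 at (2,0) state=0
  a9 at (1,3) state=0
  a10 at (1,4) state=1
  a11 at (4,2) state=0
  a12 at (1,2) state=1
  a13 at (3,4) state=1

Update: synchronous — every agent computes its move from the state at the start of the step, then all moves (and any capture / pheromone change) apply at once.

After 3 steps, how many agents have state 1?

t=1: a0@(4,1):0 a1@(2,4):1 a2@(1,0):1 a3@(3,2):0 a4@(3,1):0 a5@(2,3):1 a6@(4,4):1 a7@(4,0):1 a8@(2,0):1 a9@(1,3):1 a10@(1,4):1 a11@(4,2):0 a12@(1,2):1 a13@(3,4):1
t=2: (unchanged — steady state)

10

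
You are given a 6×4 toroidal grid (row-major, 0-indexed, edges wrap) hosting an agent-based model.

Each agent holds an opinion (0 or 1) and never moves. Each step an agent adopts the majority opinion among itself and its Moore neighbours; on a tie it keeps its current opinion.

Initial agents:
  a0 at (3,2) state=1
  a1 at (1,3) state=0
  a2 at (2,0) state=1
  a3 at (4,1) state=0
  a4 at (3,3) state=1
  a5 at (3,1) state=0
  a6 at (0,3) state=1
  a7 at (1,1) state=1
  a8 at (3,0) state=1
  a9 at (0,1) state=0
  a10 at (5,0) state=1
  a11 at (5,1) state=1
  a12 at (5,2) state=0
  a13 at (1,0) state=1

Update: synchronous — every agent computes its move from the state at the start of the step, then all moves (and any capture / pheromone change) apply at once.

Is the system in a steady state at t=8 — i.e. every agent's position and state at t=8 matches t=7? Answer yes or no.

t=1: a0@(3,2):1 a1@(1,3):1 a2@(2,0):1 a3@(4,1):1 a4@(3,3):1 a5@(3,1):1 a6@(0,3):1 a7@(1,1):1 a8@(3,0):1 a9@(0,1):1 a10@(5,0):1 a11@(5,1):0 a12@(5,2):0 a13@(1,0):1
t=2: a0@(3,2):1 a1@(1,3):1 a2@(2,0):1 a3@(4,1):1 a4@(3,3):1 a5@(3,1):1 a6@(0,3):1 a7@(1,1):1 a8@(3,0):1 a9@(0,1):1 a10@(5,0):1 a11@(5,1):1 a12@(5,2):1 a13@(1,0):1
t=3: (unchanged — steady state)

yes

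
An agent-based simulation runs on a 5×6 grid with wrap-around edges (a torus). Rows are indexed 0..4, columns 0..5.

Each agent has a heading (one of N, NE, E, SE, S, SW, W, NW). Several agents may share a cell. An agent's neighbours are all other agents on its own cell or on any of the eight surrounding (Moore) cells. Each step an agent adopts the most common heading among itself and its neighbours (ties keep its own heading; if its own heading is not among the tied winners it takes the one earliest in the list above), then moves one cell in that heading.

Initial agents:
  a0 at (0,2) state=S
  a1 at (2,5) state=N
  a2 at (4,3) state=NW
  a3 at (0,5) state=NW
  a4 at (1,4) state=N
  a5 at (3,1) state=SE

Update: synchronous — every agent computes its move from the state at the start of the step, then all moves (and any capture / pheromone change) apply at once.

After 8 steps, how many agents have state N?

3

t=1: a0@(1,2):S a1@(1,5):N a2@(3,2):NW a3@(4,4):NW a4@(0,4):N a5@(4,2):SE
t=2: a0@(2,2):S a1@(0,5):N a2@(2,1):NW a3@(3,3):NW a4@(4,4):N a5@(0,3):SE
t=3: a0@(1,1):NW a1@(4,5):N a2@(1,0):NW a3@(2,2):NW a4@(3,4):N a5@(1,4):SE
t=4: a0@(0,0):NW a1@(3,5):N a2@(0,5):NW a3@(1,1):NW a4@(2,4):N a5@(2,5):SE
t=5: a0@(4,5):NW a1@(2,5):N a2@(4,4):NW a3@(0,0):NW a4@(1,4):N a5@(1,5):N
t=6: a0@(3,4):NW a1@(1,5):N a2@(3,3):NW a3@(4,5):NW a4@(0,4):N a5@(0,5):N
t=7: a0@(2,3):NW a1@(0,5):N a2@(2,2):NW a3@(3,4):NW a4@(4,4):N a5@(4,5):N
t=8: a0@(1,2):NW a1@(4,5):N a2@(1,1):NW a3@(2,3):NW a4@(3,4):N a5@(3,5):N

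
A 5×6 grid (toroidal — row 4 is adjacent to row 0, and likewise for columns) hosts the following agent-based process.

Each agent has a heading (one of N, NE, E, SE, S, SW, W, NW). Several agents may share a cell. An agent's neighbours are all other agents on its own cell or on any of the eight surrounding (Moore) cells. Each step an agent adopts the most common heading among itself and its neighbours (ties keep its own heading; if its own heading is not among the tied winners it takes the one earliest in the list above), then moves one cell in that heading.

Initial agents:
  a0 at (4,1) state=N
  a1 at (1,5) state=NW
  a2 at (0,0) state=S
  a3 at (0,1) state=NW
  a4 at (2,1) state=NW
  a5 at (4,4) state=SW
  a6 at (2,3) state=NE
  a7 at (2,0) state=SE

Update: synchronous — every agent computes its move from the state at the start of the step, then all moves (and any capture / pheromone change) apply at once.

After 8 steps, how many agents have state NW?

8

t=1: a0@(3,1):N a1@(0,4):NW a2@(4,5):NW a3@(4,0):NW a4@(1,0):NW a5@(0,3):SW a6@(1,4):NE a7@(1,5):NW
t=2: a0@(2,1):N a1@(4,3):NW a2@(3,4):NW a3@(3,5):NW a4@(0,5):NW a5@(1,2):SW a6@(0,3):NW a7@(0,4):NW
t=3: a0@(1,1):N a1@(3,2):NW a2@(2,3):NW a3@(2,4):NW a4@(4,4):NW a5@(2,1):SW a6@(4,2):NW a7@(4,3):NW
t=4: a0@(0,1):N a1@(2,1):NW a2@(1,2):NW a3@(1,3):NW a4@(3,3):NW a5@(3,0):SW a6@(3,1):NW a7@(3,2):NW
t=5: a0@(4,1):N a1@(1,0):NW a2@(0,1):NW a3@(0,2):NW a4@(2,2):NW a5@(2,5):NW a6@(2,0):NW a7@(2,1):NW
t=6: a0@(3,0):NW a1@(0,5):NW a2@(4,0):NW a3@(4,1):NW a4@(1,1):NW a5@(1,4):NW a6@(1,5):NW a7@(1,0):NW
t=7: a0@(2,5):NW a1@(4,4):NW a2@(3,5):NW a3@(3,0):NW a4@(0,0):NW a5@(0,3):NW a6@(0,4):NW a7@(0,5):NW
t=8: a0@(1,4):NW a1@(3,3):NW a2@(2,4):NW a3@(2,5):NW a4@(4,5):NW a5@(4,2):NW a6@(4,3):NW a7@(4,4):NW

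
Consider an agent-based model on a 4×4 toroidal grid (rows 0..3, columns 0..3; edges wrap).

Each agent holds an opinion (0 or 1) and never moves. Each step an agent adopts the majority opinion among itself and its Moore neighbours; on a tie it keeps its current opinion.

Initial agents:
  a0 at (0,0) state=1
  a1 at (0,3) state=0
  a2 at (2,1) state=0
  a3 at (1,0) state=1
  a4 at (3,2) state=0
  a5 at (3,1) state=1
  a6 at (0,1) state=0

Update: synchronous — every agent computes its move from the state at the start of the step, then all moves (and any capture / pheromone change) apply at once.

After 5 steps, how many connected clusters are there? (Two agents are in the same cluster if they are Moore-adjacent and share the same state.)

1

t=1: a0@(0,0):1 a1@(0,3):0 a2@(2,1):0 a3@(1,0):0 a4@(3,2):0 a5@(3,1):0 a6@(0,1):1
t=2: a0@(0,0):0 a1@(0,3):0 a2@(2,1):0 a3@(1,0):0 a4@(3,2):0 a5@(3,1):0 a6@(0,1):0
t=3: (unchanged — steady state)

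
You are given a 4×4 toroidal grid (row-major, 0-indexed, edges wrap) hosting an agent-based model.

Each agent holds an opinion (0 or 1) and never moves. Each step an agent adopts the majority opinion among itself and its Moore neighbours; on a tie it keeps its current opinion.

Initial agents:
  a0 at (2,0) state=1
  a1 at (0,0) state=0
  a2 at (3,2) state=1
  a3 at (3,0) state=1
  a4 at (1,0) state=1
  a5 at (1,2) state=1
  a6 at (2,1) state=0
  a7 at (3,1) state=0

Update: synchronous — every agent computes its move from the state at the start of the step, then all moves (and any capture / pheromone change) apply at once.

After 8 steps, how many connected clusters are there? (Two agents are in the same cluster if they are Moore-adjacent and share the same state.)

t=1: a0@(2,0):1 a1@(0,0):0 a2@(3,2):0 a3@(3,0):0 a4@(1,0):1 a5@(1,2):1 a6@(2,1):1 a7@(3,1):0
t=2: (unchanged — steady state)

2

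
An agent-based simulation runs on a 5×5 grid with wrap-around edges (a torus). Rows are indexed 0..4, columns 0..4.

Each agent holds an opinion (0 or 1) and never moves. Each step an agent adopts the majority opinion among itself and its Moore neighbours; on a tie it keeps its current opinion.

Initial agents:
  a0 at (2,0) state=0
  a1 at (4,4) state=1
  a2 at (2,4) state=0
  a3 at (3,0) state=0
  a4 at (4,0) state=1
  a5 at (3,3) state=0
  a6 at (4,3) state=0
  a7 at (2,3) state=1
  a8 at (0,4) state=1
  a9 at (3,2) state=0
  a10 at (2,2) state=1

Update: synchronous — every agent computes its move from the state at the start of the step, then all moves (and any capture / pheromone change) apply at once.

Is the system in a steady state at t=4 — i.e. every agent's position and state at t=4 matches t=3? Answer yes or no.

yes

t=1: a0@(2,0):0 a1@(4,4):1 a2@(2,4):0 a3@(3,0):0 a4@(4,0):1 a5@(3,3):0 a6@(4,3):0 a7@(2,3):0 a8@(0,4):1 a9@(3,2):0 a10@(2,2):1
t=2: a0@(2,0):0 a1@(4,4):1 a2@(2,4):0 a3@(3,0):0 a4@(4,0):1 a5@(3,3):0 a6@(4,3):0 a7@(2,3):0 a8@(0,4):1 a9@(3,2):0 a10@(2,2):0
t=3: (unchanged — steady state)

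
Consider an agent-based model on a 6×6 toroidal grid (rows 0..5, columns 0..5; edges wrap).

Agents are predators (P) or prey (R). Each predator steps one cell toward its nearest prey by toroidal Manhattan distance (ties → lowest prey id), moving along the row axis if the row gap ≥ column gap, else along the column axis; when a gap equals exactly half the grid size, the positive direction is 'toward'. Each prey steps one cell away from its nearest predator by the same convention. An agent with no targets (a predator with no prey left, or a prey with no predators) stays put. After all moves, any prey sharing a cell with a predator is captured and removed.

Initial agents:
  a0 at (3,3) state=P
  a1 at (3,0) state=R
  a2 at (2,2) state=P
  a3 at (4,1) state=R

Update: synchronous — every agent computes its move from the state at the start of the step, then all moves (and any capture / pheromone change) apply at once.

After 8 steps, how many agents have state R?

2

t=1: a0@(3,4):P a1@(3,5):R a2@(2,1):P a3@(4,0):R
t=2: a0@(3,5):P a1@(3,0):R a2@(2,0):P a3@(4,1):R
t=3: a0@(3,0):P a1@(3,1):R a2@(3,0):P a3@(4,2):R
t=4: a0@(3,1):P a1@(3,2):R a2@(3,1):P a3@(4,3):R
t=5: a0@(3,2):P a1@(3,3):R a2@(3,2):P a3@(4,4):R
t=6: a0@(3,3):P a1@(3,4):R a2@(3,3):P a3@(4,5):R
t=7: a0@(3,4):P a1@(3,5):R a2@(3,4):P a3@(4,0):R
t=8: a0@(3,5):P a1@(3,0):R a2@(3,5):P a3@(4,1):R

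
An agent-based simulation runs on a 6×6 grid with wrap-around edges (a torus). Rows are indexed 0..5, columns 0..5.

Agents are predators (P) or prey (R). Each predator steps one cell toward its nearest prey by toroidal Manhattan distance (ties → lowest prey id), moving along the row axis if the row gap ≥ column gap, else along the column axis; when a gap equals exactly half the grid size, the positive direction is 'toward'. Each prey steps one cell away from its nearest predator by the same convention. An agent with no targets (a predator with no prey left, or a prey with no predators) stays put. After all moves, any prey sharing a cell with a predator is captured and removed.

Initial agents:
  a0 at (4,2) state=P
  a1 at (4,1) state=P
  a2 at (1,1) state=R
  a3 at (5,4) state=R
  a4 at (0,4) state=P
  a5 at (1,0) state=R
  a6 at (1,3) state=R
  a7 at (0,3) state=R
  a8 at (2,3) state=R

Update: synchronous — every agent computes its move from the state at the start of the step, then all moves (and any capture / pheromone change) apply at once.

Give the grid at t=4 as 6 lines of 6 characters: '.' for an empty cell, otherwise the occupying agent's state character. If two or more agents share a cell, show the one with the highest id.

......
...RR.
.P....
.RR...
PR....
......

t=1: a0@(4,3):P a1@(5,1):P a2@(0,1):R a3@(4,4):R a4@(5,4):P a5@(1,1):R a6@(2,3):R a7@(0,2):R a8@(1,3):R
t=2: a0@(4,4):P a1@(0,1):P a2@(1,1):R a3@(4,5):R a4@(4,4):P a5@(2,1):R a6@(1,3):R a7@(1,2):R a8@(0,3):R
t=3: a0@(4,5):P a1@(1,1):P a2@(2,1):R a3@(4,0):R a4@(4,5):P a5@(3,1):R a6@(1,4):R a7@(2,2):R a8@(0,4):R
t=4: a0@(4,0):P a1@(2,1):P a2@(3,1):R a3@(4,1):R a4@(4,0):P a5@(4,1):R a6@(1,3):R a7@(3,2):R a8@(1,4):R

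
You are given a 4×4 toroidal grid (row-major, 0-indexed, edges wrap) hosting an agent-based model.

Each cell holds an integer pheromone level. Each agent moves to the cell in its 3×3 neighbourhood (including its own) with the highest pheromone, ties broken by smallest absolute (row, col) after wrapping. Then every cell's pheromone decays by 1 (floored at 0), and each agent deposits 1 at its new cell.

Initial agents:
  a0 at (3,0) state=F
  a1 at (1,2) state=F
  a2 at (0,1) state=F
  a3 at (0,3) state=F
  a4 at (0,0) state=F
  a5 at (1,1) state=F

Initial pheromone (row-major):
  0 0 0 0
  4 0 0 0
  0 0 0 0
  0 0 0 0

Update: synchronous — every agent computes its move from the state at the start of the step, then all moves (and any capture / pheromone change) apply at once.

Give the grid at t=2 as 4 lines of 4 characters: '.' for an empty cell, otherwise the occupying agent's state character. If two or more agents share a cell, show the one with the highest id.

....
F...
....
....

t=1: a0@(0,0) a1@(0,1) a2@(1,0) a3@(1,0) a4@(1,0) a5@(1,0) | pheromone: 1 1 0 0 / 7 0 0 0 / 0 0 0 0 / 0 0 0 0
t=2: a0@(1,0) a1@(1,0) a2@(1,0) a3@(1,0) a4@(1,0) a5@(1,0) | pheromone: 0 0 0 0 / 12 0 0 0 / 0 0 0 0 / 0 0 0 0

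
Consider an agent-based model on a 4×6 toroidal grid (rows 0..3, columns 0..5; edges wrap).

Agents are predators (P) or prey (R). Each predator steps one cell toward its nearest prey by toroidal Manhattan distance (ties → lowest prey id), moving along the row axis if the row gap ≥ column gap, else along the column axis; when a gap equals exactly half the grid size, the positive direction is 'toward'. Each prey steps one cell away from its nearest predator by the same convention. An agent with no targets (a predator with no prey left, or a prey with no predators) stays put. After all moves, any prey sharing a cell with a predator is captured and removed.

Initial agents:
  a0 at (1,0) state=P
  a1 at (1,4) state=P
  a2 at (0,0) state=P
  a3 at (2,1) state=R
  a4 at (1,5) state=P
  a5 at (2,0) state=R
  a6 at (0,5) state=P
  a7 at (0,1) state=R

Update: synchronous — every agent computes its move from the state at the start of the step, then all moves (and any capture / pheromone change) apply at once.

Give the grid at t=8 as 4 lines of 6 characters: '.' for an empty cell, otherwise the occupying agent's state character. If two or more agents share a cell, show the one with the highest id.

t=1: a0@(2,0):P a1@(1,5):P a2@(0,1):P a3@(3,1):R a4@(2,5):P a5@(3,0):R a6@(0,0):P a7@(0,2):R
t=2: a0@(3,0):P a1@(2,5):P a2@(3,1):P a3@(2,1):R a4@(3,5):P a5@(0,0):R a6@(3,0):P a7@(0,3):R
t=3: a0@(0,0):P a1@(2,0):P a2@(2,1):P a3@(1,1):R a4@(0,5):P a5@(1,0):R a6@(0,0):P a7@(0,4):R
t=4: a0@(1,0):P a1@(1,0):P a2@(1,1):P a3@(0,1):R a4@(0,4):P a5@(2,0):R a6@(1,0):P a7@(0,3):R
t=5: a0@(2,0):P a1@(2,0):P a2@(0,1):P a3@(3,1):R a4@(0,3):P a5@(3,0):R a6@(2,0):P a7@(0,2):R
t=6: a0@(3,0):P a1@(3,0):P a2@(3,1):P a3@(2,1):R a4@(0,2):P a5@(0,0):R a6@(3,0):P a7@(0,3):R
t=7: a0@(0,0):P a1@(0,0):P a2@(2,1):P a3@(1,1):R a4@(0,3):P a5@(1,0):R a6@(0,0):P a7@(0,4):R
t=8: a0@(1,0):P a1@(1,0):P a2@(1,1):P a3@(0,1):R a4@(0,4):P a5@(2,0):R a6@(1,0):P a7@(0,5):R

.R..PR
PP....
R.....
......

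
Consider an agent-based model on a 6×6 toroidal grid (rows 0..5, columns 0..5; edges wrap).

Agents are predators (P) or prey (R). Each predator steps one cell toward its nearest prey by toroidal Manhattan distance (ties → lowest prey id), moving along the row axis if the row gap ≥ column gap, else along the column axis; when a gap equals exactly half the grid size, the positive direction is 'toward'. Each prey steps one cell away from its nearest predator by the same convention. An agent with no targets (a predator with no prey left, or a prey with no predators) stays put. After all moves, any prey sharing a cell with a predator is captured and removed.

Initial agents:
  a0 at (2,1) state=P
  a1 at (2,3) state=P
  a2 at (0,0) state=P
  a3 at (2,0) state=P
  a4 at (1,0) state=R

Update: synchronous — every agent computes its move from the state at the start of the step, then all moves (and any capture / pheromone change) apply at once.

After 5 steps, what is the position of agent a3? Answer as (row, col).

(5, 0)

t=1: a0@(1,1):P a1@(2,4):P a2@(1,0):P a3@(1,0):P a4@(2,0):R
t=2: a0@(2,1):P a1@(2,5):P a2@(2,0):P a3@(2,0):P a4@(3,0):R
t=3: a0@(3,1):P a1@(3,5):P a2@(3,0):P a3@(3,0):P a4@(4,0):R
t=4: a0@(4,1):P a1@(4,5):P a2@(4,0):P a3@(4,0):P a4@(5,0):R
t=5: a0@(5,1):P a1@(5,5):P a2@(5,0):P a3@(5,0):P a4@(0,0):R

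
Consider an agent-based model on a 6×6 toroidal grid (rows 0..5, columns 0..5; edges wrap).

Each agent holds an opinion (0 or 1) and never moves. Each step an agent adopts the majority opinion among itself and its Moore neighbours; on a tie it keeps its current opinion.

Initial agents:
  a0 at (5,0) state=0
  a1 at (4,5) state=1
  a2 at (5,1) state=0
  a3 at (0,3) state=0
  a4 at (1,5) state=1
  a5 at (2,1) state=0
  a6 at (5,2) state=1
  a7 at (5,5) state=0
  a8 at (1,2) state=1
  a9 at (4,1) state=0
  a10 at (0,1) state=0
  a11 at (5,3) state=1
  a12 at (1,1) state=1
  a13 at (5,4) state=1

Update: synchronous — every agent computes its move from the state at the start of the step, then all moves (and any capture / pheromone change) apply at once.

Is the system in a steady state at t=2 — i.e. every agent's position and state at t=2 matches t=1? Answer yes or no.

t=1: a0@(5,0):0 a1@(4,5):1 a2@(5,1):0 a3@(0,3):1 a4@(1,5):1 a5@(2,1):1 a6@(5,2):0 a7@(5,5):0 a8@(1,2):0 a9@(4,1):0 a10@(0,1):0 a11@(5,3):1 a12@(1,1):1 a13@(5,4):1
t=2: a0@(5,0):0 a1@(4,5):1 a2@(5,1):0 a3@(0,3):1 a4@(1,5):1 a5@(2,1):1 a6@(5,2):0 a7@(5,5):0 a8@(1,2):1 a9@(4,1):0 a10@(0,1):0 a11@(5,3):1 a12@(1,1):1 a13@(5,4):1

no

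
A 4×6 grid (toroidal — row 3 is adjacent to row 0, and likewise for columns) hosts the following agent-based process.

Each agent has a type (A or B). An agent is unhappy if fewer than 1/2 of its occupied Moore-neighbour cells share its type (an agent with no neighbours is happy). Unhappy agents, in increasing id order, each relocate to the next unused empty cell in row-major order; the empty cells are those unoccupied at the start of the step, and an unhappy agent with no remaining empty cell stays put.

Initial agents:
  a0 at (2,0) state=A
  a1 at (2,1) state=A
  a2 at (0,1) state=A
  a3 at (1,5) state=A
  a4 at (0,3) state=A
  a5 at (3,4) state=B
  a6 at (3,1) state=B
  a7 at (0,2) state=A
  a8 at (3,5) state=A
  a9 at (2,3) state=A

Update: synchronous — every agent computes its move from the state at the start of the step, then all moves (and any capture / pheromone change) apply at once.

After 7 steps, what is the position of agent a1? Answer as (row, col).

t=1: a0@(2,0):A a1@(2,1):A a2@(0,1):A a3@(1,5):A a4@(0,3):A a5@(0,0):B a6@(0,4):B a7@(0,2):A a8@(3,5):A a9@(0,5):A
t=2: a0@(2,0):A a1@(2,1):A a2@(0,1):A a3@(1,5):A a4@(0,3):A a5@(1,0):B a6@(1,1):B a7@(0,2):A a8@(3,5):A a9@(0,5):A
t=3: a0@(2,0):A a1@(0,0):A a2@(0,4):A a3@(1,5):A a4@(0,3):A a5@(1,2):B a6@(1,3):B a7@(0,2):A a8@(3,5):A a9@(0,5):A
t=4: a0@(2,0):A a1@(0,0):A a2@(0,4):A a3@(1,5):A a4@(0,3):A a5@(0,1):B a6@(1,0):B a7@(1,1):A a8@(3,5):A a9@(0,5):A
t=5: a0@(2,0):A a1@(0,0):A a2@(0,4):A a3@(1,5):A a4@(0,3):A a5@(0,2):B a6@(1,2):B a7@(1,1):A a8@(3,5):A a9@(0,5):A
t=6: a0@(2,0):A a1@(0,0):A a2@(0,4):A a3@(1,5):A a4@(0,1):A a5@(1,0):B a6@(1,3):B a7@(1,1):A a8@(3,5):A a9@(0,5):A
t=7: a0@(2,0):A a1@(0,0):A a2@(0,4):A a3@(1,5):A a4@(0,1):A a5@(0,2):B a6@(0,3):B a7@(1,1):A a8@(3,5):A a9@(0,5):A

(0, 0)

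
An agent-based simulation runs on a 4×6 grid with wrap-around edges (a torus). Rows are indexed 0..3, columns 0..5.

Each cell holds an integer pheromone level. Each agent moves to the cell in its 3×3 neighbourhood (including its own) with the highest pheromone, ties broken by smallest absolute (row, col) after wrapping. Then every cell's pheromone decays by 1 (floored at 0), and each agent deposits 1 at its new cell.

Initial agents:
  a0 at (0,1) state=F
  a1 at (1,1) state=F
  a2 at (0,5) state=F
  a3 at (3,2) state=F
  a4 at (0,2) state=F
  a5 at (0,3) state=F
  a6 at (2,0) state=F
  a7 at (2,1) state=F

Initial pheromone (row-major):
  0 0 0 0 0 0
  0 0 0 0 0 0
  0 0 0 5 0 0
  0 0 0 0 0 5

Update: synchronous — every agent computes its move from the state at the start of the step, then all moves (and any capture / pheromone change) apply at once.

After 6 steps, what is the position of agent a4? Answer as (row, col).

(3, 5)

t=1: a0@(0,0) a1@(0,0) a2@(3,5) a3@(2,3) a4@(0,1) a5@(0,2) a6@(3,5) a7@(1,0) | pheromone: 2 1 1 0 0 0 / 1 0 0 0 0 0 / 0 0 0 5 0 0 / 0 0 0 0 0 6
t=2: a0@(3,5) a1@(3,5) a2@(3,5) a3@(2,3) a4@(0,0) a5@(0,1) a6@(3,5) a7@(0,0) | pheromone: 3 1 0 0 0 0 / 0 0 0 0 0 0 / 0 0 0 5 0 0 / 0 0 0 0 0 9
t=3: a0@(3,5) a1@(3,5) a2@(3,5) a3@(2,3) a4@(3,5) a5@(0,0) a6@(3,5) a7@(3,5) | pheromone: 3 0 0 0 0 0 / 0 0 0 0 0 0 / 0 0 0 5 0 0 / 0 0 0 0 0 14
t=4: a0@(3,5) a1@(3,5) a2@(3,5) a3@(2,3) a4@(3,5) a5@(3,5) a6@(3,5) a7@(3,5) | pheromone: 2 0 0 0 0 0 / 0 0 0 0 0 0 / 0 0 0 5 0 0 / 0 0 0 0 0 20
t=5: a0@(3,5) a1@(3,5) a2@(3,5) a3@(2,3) a4@(3,5) a5@(3,5) a6@(3,5) a7@(3,5) | pheromone: 1 0 0 0 0 0 / 0 0 0 0 0 0 / 0 0 0 5 0 0 / 0 0 0 0 0 26
t=6: a0@(3,5) a1@(3,5) a2@(3,5) a3@(2,3) a4@(3,5) a5@(3,5) a6@(3,5) a7@(3,5) | pheromone: 0 0 0 0 0 0 / 0 0 0 0 0 0 / 0 0 0 5 0 0 / 0 0 0 0 0 32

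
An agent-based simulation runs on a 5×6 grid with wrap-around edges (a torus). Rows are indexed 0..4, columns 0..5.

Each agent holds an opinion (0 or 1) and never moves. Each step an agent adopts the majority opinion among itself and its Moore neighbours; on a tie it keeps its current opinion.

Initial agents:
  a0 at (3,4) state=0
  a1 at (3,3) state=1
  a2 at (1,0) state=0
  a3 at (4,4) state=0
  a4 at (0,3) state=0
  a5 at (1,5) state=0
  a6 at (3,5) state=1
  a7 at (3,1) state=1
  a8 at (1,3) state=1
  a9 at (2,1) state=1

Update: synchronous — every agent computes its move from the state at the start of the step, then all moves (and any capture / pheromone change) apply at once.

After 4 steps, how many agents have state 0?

7

t=1: a0@(3,4):0 a1@(3,3):0 a2@(1,0):0 a3@(4,4):0 a4@(0,3):0 a5@(1,5):0 a6@(3,5):0 a7@(3,1):1 a8@(1,3):1 a9@(2,1):1
t=2: (unchanged — steady state)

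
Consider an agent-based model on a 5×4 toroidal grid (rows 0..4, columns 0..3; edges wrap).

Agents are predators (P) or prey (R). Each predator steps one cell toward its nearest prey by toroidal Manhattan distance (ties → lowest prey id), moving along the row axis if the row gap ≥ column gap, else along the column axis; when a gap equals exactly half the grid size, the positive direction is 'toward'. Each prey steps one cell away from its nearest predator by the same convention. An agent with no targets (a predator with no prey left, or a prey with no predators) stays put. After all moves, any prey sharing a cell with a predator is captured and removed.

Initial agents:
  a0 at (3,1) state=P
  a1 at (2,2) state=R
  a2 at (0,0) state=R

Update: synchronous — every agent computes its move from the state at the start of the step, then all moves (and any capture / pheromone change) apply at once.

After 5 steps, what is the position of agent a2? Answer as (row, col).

t=1: a0@(2,1):P a1@(1,2):R a2@(1,0):R
t=2: a0@(1,1):P a1@(0,2):R a2@(0,0):R
t=3: a0@(0,1):P a1@(4,2):R a2@(4,0):R
t=4: a0@(4,1):P a1@(3,2):R a2@(3,0):R
t=5: a0@(3,1):P a1@(2,2):R a2@(2,0):R

(2, 0)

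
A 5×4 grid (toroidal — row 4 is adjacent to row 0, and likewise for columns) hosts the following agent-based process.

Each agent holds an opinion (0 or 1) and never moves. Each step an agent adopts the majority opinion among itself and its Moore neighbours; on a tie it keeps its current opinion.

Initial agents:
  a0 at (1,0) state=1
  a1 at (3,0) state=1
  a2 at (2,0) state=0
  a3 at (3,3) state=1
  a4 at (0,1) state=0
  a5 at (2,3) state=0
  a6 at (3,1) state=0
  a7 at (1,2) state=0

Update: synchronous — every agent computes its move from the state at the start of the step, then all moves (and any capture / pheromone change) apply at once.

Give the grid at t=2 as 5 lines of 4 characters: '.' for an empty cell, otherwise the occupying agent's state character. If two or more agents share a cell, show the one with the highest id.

.0..
0.0.
0..0
00.0
....

t=1: a0@(1,0):0 a1@(3,0):0 a2@(2,0):0 a3@(3,3):1 a4@(0,1):0 a5@(2,3):0 a6@(3,1):0 a7@(1,2):0
t=2: a0@(1,0):0 a1@(3,0):0 a2@(2,0):0 a3@(3,3):0 a4@(0,1):0 a5@(2,3):0 a6@(3,1):0 a7@(1,2):0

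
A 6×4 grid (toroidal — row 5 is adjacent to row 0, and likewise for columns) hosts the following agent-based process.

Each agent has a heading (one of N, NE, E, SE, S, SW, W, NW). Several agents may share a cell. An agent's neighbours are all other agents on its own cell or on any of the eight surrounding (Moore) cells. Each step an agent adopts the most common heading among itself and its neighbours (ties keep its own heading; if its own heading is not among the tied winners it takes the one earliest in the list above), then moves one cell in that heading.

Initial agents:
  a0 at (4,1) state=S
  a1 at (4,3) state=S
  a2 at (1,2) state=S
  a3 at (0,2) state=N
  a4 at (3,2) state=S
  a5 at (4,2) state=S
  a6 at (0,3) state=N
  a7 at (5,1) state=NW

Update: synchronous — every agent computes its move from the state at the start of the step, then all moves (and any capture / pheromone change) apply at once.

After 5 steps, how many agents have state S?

8

t=1: a0@(5,1):S a1@(5,3):S a2@(0,2):N a3@(5,2):N a4@(4,2):S a5@(5,2):S a6@(5,3):N a7@(0,1):S
t=2: a0@(0,1):S a1@(0,3):S a2@(1,2):S a3@(0,2):S a4@(5,2):S a5@(0,2):S a6@(4,3):N a7@(1,1):S
t=3: a0@(1,1):S a1@(1,3):S a2@(2,2):S a3@(1,2):S a4@(0,2):S a5@(1,2):S a6@(3,3):N a7@(2,1):S
t=4: a0@(2,1):S a1@(2,3):S a2@(3,2):S a3@(2,2):S a4@(1,2):S a5@(2,2):S a6@(2,3):N a7@(3,1):S
t=5: a0@(3,1):S a1@(3,3):S a2@(4,2):S a3@(3,2):S a4@(2,2):S a5@(3,2):S a6@(3,3):S a7@(4,1):S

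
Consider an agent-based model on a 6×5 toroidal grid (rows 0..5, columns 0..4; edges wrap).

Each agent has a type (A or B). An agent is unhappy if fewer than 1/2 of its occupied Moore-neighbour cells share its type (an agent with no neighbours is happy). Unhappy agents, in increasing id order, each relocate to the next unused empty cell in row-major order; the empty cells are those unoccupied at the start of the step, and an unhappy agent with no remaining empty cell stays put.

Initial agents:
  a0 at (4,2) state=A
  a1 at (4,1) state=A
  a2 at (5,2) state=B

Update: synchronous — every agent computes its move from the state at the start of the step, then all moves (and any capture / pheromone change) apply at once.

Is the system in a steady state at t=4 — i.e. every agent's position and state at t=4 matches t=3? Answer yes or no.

yes

t=1: a0@(4,2):A a1@(4,1):A a2@(0,0):B
t=2: (unchanged — steady state)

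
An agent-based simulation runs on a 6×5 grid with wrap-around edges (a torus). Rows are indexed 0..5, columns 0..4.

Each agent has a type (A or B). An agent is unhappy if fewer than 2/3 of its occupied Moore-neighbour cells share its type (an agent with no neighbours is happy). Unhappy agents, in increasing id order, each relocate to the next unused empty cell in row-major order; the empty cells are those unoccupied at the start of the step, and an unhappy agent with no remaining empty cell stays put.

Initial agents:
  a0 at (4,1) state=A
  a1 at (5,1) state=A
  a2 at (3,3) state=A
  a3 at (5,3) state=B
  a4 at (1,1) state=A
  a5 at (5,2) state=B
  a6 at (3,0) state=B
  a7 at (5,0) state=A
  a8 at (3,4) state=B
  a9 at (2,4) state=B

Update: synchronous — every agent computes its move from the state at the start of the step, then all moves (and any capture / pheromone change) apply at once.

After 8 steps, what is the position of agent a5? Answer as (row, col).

t=1: a0@(0,0):A a1@(5,1):A a2@(0,1):A a3@(5,3):B a4@(1,1):A a5@(0,2):B a6@(3,0):B a7@(5,0):A a8@(3,4):B a9@(2,4):B
t=2: a0@(0,0):A a1@(5,1):A a2@(0,1):A a3@(5,3):B a4@(1,1):A a5@(0,3):B a6@(3,0):B a7@(5,0):A a8@(3,4):B a9@(2,4):B
t=3: (unchanged — steady state)

(0, 3)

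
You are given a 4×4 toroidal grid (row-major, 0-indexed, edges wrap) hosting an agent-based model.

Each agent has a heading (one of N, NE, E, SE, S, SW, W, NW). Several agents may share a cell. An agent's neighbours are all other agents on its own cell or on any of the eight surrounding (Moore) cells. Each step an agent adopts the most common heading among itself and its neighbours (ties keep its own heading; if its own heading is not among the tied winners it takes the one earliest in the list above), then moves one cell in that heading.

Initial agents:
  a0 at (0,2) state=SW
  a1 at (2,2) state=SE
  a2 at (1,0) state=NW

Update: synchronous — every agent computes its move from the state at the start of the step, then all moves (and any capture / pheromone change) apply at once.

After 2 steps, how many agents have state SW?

1

t=1: a0@(1,1):SW a1@(3,3):SE a2@(0,3):NW
t=2: a0@(2,0):SW a1@(0,0):SE a2@(3,2):NW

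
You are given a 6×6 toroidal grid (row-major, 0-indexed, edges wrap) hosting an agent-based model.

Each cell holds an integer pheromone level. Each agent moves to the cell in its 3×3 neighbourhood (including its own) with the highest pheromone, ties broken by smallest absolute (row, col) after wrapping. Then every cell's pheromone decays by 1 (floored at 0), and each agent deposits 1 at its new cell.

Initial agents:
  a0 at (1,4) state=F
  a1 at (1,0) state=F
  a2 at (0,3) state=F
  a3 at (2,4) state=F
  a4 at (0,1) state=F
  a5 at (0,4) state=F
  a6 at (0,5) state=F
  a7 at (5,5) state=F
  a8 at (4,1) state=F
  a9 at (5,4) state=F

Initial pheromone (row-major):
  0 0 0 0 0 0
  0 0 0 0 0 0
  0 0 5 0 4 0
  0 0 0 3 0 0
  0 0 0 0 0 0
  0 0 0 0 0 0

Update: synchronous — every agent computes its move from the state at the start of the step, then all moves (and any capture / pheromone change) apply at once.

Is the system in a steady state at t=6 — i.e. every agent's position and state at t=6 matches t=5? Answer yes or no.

yes

t=1: a0@(2,4) a1@(0,0) a2@(0,2) a3@(2,4) a4@(0,0) a5@(0,3) a6@(0,0) a7@(0,0) a8@(3,0) a9@(0,3) | pheromone: 4 0 1 2 0 0 / 0 0 0 0 0 0 / 0 0 4 0 5 0 / 1 0 0 2 0 0 / 0 0 0 0 0 0 / 0 0 0 0 0 0
t=2: a0@(2,4) a1@(0,0) a2@(0,3) a3@(2,4) a4@(0,0) a5@(0,3) a6@(0,0) a7@(0,0) a8@(3,0) a9@(0,3) | pheromone: 7 0 0 4 0 0 / 0 0 0 0 0 0 / 0 0 3 0 6 0 / 1 0 0 1 0 0 / 0 0 0 0 0 0 / 0 0 0 0 0 0
t=3: a0@(2,4) a1@(0,0) a2@(0,3) a3@(2,4) a4@(0,0) a5@(0,3) a6@(0,0) a7@(0,0) a8@(3,0) a9@(0,3) | pheromone: 10 0 0 6 0 0 / 0 0 0 0 0 0 / 0 0 2 0 7 0 / 1 0 0 0 0 0 / 0 0 0 0 0 0 / 0 0 0 0 0 0
t=4: a0@(2,4) a1@(0,0) a2@(0,3) a3@(2,4) a4@(0,0) a5@(0,3) a6@(0,0) a7@(0,0) a8@(3,0) a9@(0,3) | pheromone: 13 0 0 8 0 0 / 0 0 0 0 0 0 / 0 0 1 0 8 0 / 1 0 0 0 0 0 / 0 0 0 0 0 0 / 0 0 0 0 0 0
t=5: a0@(2,4) a1@(0,0) a2@(0,3) a3@(2,4) a4@(0,0) a5@(0,3) a6@(0,0) a7@(0,0) a8@(3,0) a9@(0,3) | pheromone: 16 0 0 10 0 0 / 0 0 0 0 0 0 / 0 0 0 0 9 0 / 1 0 0 0 0 0 / 0 0 0 0 0 0 / 0 0 0 0 0 0
t=6: a0@(2,4) a1@(0,0) a2@(0,3) a3@(2,4) a4@(0,0) a5@(0,3) a6@(0,0) a7@(0,0) a8@(3,0) a9@(0,3) | pheromone: 19 0 0 12 0 0 / 0 0 0 0 0 0 / 0 0 0 0 10 0 / 1 0 0 0 0 0 / 0 0 0 0 0 0 / 0 0 0 0 0 0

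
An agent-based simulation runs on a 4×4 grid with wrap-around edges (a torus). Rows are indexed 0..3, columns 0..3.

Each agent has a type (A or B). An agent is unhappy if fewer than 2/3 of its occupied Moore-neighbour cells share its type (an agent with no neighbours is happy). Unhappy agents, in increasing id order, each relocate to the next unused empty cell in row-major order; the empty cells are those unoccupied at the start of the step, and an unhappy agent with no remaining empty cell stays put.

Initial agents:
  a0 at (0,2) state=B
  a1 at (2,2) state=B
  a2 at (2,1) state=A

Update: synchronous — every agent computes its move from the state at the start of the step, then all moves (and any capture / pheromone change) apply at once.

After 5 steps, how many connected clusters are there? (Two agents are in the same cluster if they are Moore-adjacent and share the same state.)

3

t=1: a0@(0,2):B a1@(0,0):B a2@(0,1):A
t=2: a0@(0,3):B a1@(1,0):B a2@(1,1):A
t=3: a0@(0,3):B a1@(0,0):B a2@(0,1):A
t=4: a0@(0,3):B a1@(0,2):B a2@(1,0):A
t=5: a0@(0,0):B a1@(0,2):B a2@(0,1):A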